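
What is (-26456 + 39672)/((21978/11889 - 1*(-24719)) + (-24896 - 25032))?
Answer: -17458336/33298647 ≈ -0.52430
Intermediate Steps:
(-26456 + 39672)/((21978/11889 - 1*(-24719)) + (-24896 - 25032)) = 13216/((21978*(1/11889) + 24719) - 49928) = 13216/((2442/1321 + 24719) - 49928) = 13216/(32656241/1321 - 49928) = 13216/(-33298647/1321) = 13216*(-1321/33298647) = -17458336/33298647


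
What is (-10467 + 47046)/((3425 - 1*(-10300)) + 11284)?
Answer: 411/281 ≈ 1.4626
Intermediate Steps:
(-10467 + 47046)/((3425 - 1*(-10300)) + 11284) = 36579/((3425 + 10300) + 11284) = 36579/(13725 + 11284) = 36579/25009 = 36579*(1/25009) = 411/281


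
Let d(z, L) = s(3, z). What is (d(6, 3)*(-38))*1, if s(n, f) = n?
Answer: -114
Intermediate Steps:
d(z, L) = 3
(d(6, 3)*(-38))*1 = (3*(-38))*1 = -114*1 = -114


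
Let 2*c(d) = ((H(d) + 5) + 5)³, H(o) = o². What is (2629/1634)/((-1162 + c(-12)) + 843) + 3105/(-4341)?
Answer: -280708443937/392449873234 ≈ -0.71527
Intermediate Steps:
c(d) = (10 + d²)³/2 (c(d) = ((d² + 5) + 5)³/2 = ((5 + d²) + 5)³/2 = (10 + d²)³/2)
(2629/1634)/((-1162 + c(-12)) + 843) + 3105/(-4341) = (2629/1634)/((-1162 + (10 + (-12)²)³/2) + 843) + 3105/(-4341) = (2629*(1/1634))/((-1162 + (10 + 144)³/2) + 843) + 3105*(-1/4341) = 2629/(1634*((-1162 + (½)*154³) + 843)) - 1035/1447 = 2629/(1634*((-1162 + (½)*3652264) + 843)) - 1035/1447 = 2629/(1634*((-1162 + 1826132) + 843)) - 1035/1447 = 2629/(1634*(1824970 + 843)) - 1035/1447 = (2629/1634)/1825813 - 1035/1447 = (2629/1634)*(1/1825813) - 1035/1447 = 239/271216222 - 1035/1447 = -280708443937/392449873234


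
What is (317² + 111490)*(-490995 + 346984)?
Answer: -30527307769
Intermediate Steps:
(317² + 111490)*(-490995 + 346984) = (100489 + 111490)*(-144011) = 211979*(-144011) = -30527307769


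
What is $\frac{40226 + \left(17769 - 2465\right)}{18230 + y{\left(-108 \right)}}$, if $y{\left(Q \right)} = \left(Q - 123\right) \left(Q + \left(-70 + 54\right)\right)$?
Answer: $\frac{27765}{23437} \approx 1.1847$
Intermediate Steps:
$y{\left(Q \right)} = \left(-123 + Q\right) \left(-16 + Q\right)$ ($y{\left(Q \right)} = \left(-123 + Q\right) \left(Q - 16\right) = \left(-123 + Q\right) \left(-16 + Q\right)$)
$\frac{40226 + \left(17769 - 2465\right)}{18230 + y{\left(-108 \right)}} = \frac{40226 + \left(17769 - 2465\right)}{18230 + \left(1968 + \left(-108\right)^{2} - -15012\right)} = \frac{40226 + \left(17769 - 2465\right)}{18230 + \left(1968 + 11664 + 15012\right)} = \frac{40226 + 15304}{18230 + 28644} = \frac{55530}{46874} = 55530 \cdot \frac{1}{46874} = \frac{27765}{23437}$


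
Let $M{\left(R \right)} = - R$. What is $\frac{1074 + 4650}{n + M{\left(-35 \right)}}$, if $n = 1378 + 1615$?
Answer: $\frac{1431}{757} \approx 1.8904$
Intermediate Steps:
$n = 2993$
$\frac{1074 + 4650}{n + M{\left(-35 \right)}} = \frac{1074 + 4650}{2993 - -35} = \frac{5724}{2993 + 35} = \frac{5724}{3028} = 5724 \cdot \frac{1}{3028} = \frac{1431}{757}$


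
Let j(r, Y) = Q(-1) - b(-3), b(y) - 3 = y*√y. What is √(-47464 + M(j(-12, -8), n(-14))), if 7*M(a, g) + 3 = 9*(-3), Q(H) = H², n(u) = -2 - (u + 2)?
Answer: I*√2325946/7 ≈ 217.87*I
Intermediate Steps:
b(y) = 3 + y^(3/2) (b(y) = 3 + y*√y = 3 + y^(3/2))
n(u) = -4 - u (n(u) = -2 - (2 + u) = -2 + (-2 - u) = -4 - u)
j(r, Y) = -2 + 3*I*√3 (j(r, Y) = (-1)² - (3 + (-3)^(3/2)) = 1 - (3 - 3*I*√3) = 1 + (-3 + 3*I*√3) = -2 + 3*I*√3)
M(a, g) = -30/7 (M(a, g) = -3/7 + (9*(-3))/7 = -3/7 + (⅐)*(-27) = -3/7 - 27/7 = -30/7)
√(-47464 + M(j(-12, -8), n(-14))) = √(-47464 - 30/7) = √(-332278/7) = I*√2325946/7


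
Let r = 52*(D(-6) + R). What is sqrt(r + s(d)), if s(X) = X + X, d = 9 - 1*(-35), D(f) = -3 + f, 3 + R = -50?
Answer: 56*I ≈ 56.0*I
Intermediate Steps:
R = -53 (R = -3 - 50 = -53)
d = 44 (d = 9 + 35 = 44)
s(X) = 2*X
r = -3224 (r = 52*((-3 - 6) - 53) = 52*(-9 - 53) = 52*(-62) = -3224)
sqrt(r + s(d)) = sqrt(-3224 + 2*44) = sqrt(-3224 + 88) = sqrt(-3136) = 56*I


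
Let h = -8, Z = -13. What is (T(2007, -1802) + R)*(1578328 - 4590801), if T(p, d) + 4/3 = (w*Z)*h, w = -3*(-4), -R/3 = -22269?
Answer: -615029500153/3 ≈ -2.0501e+11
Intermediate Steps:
R = 66807 (R = -3*(-22269) = 66807)
w = 12
T(p, d) = 3740/3 (T(p, d) = -4/3 + (12*(-13))*(-8) = -4/3 - 156*(-8) = -4/3 + 1248 = 3740/3)
(T(2007, -1802) + R)*(1578328 - 4590801) = (3740/3 + 66807)*(1578328 - 4590801) = (204161/3)*(-3012473) = -615029500153/3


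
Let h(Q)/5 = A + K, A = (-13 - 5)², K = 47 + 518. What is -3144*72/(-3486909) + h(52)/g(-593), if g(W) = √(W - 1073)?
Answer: 75456/1162303 - 635*I*√34/34 ≈ 0.064919 - 108.9*I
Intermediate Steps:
K = 565
A = 324 (A = (-18)² = 324)
h(Q) = 4445 (h(Q) = 5*(324 + 565) = 5*889 = 4445)
g(W) = √(-1073 + W)
-3144*72/(-3486909) + h(52)/g(-593) = -3144*72/(-3486909) + 4445/(√(-1073 - 593)) = -226368*(-1/3486909) + 4445/(√(-1666)) = 75456/1162303 + 4445/((7*I*√34)) = 75456/1162303 + 4445*(-I*√34/238) = 75456/1162303 - 635*I*√34/34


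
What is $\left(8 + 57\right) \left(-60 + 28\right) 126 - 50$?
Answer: $-262130$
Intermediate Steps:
$\left(8 + 57\right) \left(-60 + 28\right) 126 - 50 = 65 \left(-32\right) 126 - 50 = \left(-2080\right) 126 - 50 = -262080 - 50 = -262130$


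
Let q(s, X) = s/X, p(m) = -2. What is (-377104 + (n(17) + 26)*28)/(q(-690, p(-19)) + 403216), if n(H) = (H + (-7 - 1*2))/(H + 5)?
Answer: -4140024/4439171 ≈ -0.93261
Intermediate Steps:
n(H) = (-9 + H)/(5 + H) (n(H) = (H + (-7 - 2))/(5 + H) = (H - 9)/(5 + H) = (-9 + H)/(5 + H))
(-377104 + (n(17) + 26)*28)/(q(-690, p(-19)) + 403216) = (-377104 + ((-9 + 17)/(5 + 17) + 26)*28)/(-690/(-2) + 403216) = (-377104 + (8/22 + 26)*28)/(-690*(-1/2) + 403216) = (-377104 + ((1/22)*8 + 26)*28)/(345 + 403216) = (-377104 + (4/11 + 26)*28)/403561 = (-377104 + (290/11)*28)*(1/403561) = (-377104 + 8120/11)*(1/403561) = -4140024/11*1/403561 = -4140024/4439171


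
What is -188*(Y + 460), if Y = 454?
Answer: -171832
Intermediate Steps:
-188*(Y + 460) = -188*(454 + 460) = -188*914 = -171832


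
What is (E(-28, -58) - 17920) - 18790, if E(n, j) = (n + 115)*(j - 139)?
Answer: -53849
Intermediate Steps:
E(n, j) = (-139 + j)*(115 + n) (E(n, j) = (115 + n)*(-139 + j) = (-139 + j)*(115 + n))
(E(-28, -58) - 17920) - 18790 = ((-15985 - 139*(-28) + 115*(-58) - 58*(-28)) - 17920) - 18790 = ((-15985 + 3892 - 6670 + 1624) - 17920) - 18790 = (-17139 - 17920) - 18790 = -35059 - 18790 = -53849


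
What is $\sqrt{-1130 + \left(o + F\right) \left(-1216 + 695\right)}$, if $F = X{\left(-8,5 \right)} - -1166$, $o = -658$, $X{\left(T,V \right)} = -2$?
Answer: $2 i \sqrt{66189} \approx 514.54 i$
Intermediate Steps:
$F = 1164$ ($F = -2 - -1166 = -2 + 1166 = 1164$)
$\sqrt{-1130 + \left(o + F\right) \left(-1216 + 695\right)} = \sqrt{-1130 + \left(-658 + 1164\right) \left(-1216 + 695\right)} = \sqrt{-1130 + 506 \left(-521\right)} = \sqrt{-1130 - 263626} = \sqrt{-264756} = 2 i \sqrt{66189}$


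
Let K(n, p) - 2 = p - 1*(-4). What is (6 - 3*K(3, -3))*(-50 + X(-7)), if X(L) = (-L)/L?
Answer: 153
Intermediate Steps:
K(n, p) = 6 + p (K(n, p) = 2 + (p - 1*(-4)) = 2 + (p + 4) = 2 + (4 + p) = 6 + p)
X(L) = -1
(6 - 3*K(3, -3))*(-50 + X(-7)) = (6 - 3*(6 - 3))*(-50 - 1) = (6 - 3*3)*(-51) = (6 - 9)*(-51) = -3*(-51) = 153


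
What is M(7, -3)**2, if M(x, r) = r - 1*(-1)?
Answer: 4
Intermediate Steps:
M(x, r) = 1 + r (M(x, r) = r + 1 = 1 + r)
M(7, -3)**2 = (1 - 3)**2 = (-2)**2 = 4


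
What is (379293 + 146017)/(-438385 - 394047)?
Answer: -262655/416216 ≈ -0.63105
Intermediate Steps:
(379293 + 146017)/(-438385 - 394047) = 525310/(-832432) = 525310*(-1/832432) = -262655/416216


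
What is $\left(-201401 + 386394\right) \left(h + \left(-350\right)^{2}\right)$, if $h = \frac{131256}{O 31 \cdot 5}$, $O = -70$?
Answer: $\frac{122927269841896}{5425} \approx 2.2659 \cdot 10^{10}$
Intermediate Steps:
$h = - \frac{65628}{5425}$ ($h = \frac{131256}{\left(-70\right) 31 \cdot 5} = \frac{131256}{\left(-2170\right) 5} = \frac{131256}{-10850} = 131256 \left(- \frac{1}{10850}\right) = - \frac{65628}{5425} \approx -12.097$)
$\left(-201401 + 386394\right) \left(h + \left(-350\right)^{2}\right) = \left(-201401 + 386394\right) \left(- \frac{65628}{5425} + \left(-350\right)^{2}\right) = 184993 \left(- \frac{65628}{5425} + 122500\right) = 184993 \cdot \frac{664496872}{5425} = \frac{122927269841896}{5425}$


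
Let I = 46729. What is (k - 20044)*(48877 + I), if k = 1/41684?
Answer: -39940080283285/20842 ≈ -1.9163e+9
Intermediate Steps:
k = 1/41684 ≈ 2.3990e-5
(k - 20044)*(48877 + I) = (1/41684 - 20044)*(48877 + 46729) = -835514095/41684*95606 = -39940080283285/20842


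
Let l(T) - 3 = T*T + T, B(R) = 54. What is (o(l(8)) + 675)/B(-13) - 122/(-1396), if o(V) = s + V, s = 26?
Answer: 272471/18846 ≈ 14.458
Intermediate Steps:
l(T) = 3 + T + T**2 (l(T) = 3 + (T*T + T) = 3 + (T**2 + T) = 3 + (T + T**2) = 3 + T + T**2)
o(V) = 26 + V
(o(l(8)) + 675)/B(-13) - 122/(-1396) = ((26 + (3 + 8 + 8**2)) + 675)/54 - 122/(-1396) = ((26 + (3 + 8 + 64)) + 675)*(1/54) - 122*(-1/1396) = ((26 + 75) + 675)*(1/54) + 61/698 = (101 + 675)*(1/54) + 61/698 = 776*(1/54) + 61/698 = 388/27 + 61/698 = 272471/18846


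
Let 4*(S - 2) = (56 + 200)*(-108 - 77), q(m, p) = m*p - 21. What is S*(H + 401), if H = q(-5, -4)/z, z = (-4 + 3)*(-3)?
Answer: -4743092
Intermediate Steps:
z = 3 (z = -1*(-3) = 3)
q(m, p) = -21 + m*p
H = -⅓ (H = (-21 - 5*(-4))/3 = (-21 + 20)*(⅓) = -1*⅓ = -⅓ ≈ -0.33333)
S = -11838 (S = 2 + ((56 + 200)*(-108 - 77))/4 = 2 + (256*(-185))/4 = 2 + (¼)*(-47360) = 2 - 11840 = -11838)
S*(H + 401) = -11838*(-⅓ + 401) = -11838*1202/3 = -4743092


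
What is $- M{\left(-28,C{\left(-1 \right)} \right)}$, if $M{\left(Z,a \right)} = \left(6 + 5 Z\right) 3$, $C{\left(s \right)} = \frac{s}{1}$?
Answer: $402$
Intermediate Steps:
$C{\left(s \right)} = s$ ($C{\left(s \right)} = s 1 = s$)
$M{\left(Z,a \right)} = 18 + 15 Z$
$- M{\left(-28,C{\left(-1 \right)} \right)} = - (18 + 15 \left(-28\right)) = - (18 - 420) = \left(-1\right) \left(-402\right) = 402$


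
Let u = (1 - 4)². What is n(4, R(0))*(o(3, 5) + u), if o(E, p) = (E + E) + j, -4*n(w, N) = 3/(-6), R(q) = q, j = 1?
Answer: 2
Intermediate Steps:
n(w, N) = ⅛ (n(w, N) = -3/(4*(-6)) = -3*(-1)/(4*6) = -¼*(-½) = ⅛)
o(E, p) = 1 + 2*E (o(E, p) = (E + E) + 1 = 2*E + 1 = 1 + 2*E)
u = 9 (u = (-3)² = 9)
n(4, R(0))*(o(3, 5) + u) = ((1 + 2*3) + 9)/8 = ((1 + 6) + 9)/8 = (7 + 9)/8 = (⅛)*16 = 2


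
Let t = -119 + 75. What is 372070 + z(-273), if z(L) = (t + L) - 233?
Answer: 371520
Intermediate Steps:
t = -44
z(L) = -277 + L (z(L) = (-44 + L) - 233 = -277 + L)
372070 + z(-273) = 372070 + (-277 - 273) = 372070 - 550 = 371520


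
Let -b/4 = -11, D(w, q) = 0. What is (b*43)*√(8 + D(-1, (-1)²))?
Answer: 3784*√2 ≈ 5351.4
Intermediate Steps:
b = 44 (b = -4*(-11) = 44)
(b*43)*√(8 + D(-1, (-1)²)) = (44*43)*√(8 + 0) = 1892*√8 = 1892*(2*√2) = 3784*√2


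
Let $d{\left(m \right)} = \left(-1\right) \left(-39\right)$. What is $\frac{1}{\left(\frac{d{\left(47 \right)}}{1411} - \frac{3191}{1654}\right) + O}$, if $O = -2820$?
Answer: $- \frac{2333794}{6585737075} \approx -0.00035437$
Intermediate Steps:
$d{\left(m \right)} = 39$
$\frac{1}{\left(\frac{d{\left(47 \right)}}{1411} - \frac{3191}{1654}\right) + O} = \frac{1}{\left(\frac{39}{1411} - \frac{3191}{1654}\right) - 2820} = \frac{1}{- \frac{4437995}{2333794} - 2820} = \frac{1}{- \frac{6585737075}{2333794}} = - \frac{2333794}{6585737075}$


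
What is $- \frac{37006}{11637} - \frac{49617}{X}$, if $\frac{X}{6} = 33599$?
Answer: $- \frac{2679193531}{781983126} \approx -3.4262$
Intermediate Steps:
$X = 201594$ ($X = 6 \cdot 33599 = 201594$)
$- \frac{37006}{11637} - \frac{49617}{X} = - \frac{37006}{11637} - \frac{49617}{201594} = \left(-37006\right) \frac{1}{11637} - \frac{16539}{67198} = - \frac{37006}{11637} - \frac{16539}{67198} = - \frac{2679193531}{781983126}$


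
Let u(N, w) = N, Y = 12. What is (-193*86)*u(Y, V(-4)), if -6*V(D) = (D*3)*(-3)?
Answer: -199176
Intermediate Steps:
V(D) = 3*D/2 (V(D) = -D*3*(-3)/6 = -3*D*(-3)/6 = -(-3)*D/2 = 3*D/2)
(-193*86)*u(Y, V(-4)) = -193*86*12 = -16598*12 = -199176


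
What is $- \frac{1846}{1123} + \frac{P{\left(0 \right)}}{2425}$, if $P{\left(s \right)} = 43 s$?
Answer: $- \frac{1846}{1123} \approx -1.6438$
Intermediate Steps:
$- \frac{1846}{1123} + \frac{P{\left(0 \right)}}{2425} = - \frac{1846}{1123} + \frac{43 \cdot 0}{2425} = \left(-1846\right) \frac{1}{1123} + 0 \cdot \frac{1}{2425} = - \frac{1846}{1123} + 0 = - \frac{1846}{1123}$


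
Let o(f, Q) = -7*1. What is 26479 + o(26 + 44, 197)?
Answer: 26472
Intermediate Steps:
o(f, Q) = -7
26479 + o(26 + 44, 197) = 26479 - 7 = 26472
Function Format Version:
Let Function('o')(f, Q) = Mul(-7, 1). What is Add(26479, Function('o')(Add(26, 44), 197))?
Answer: 26472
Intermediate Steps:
Function('o')(f, Q) = -7
Add(26479, Function('o')(Add(26, 44), 197)) = Add(26479, -7) = 26472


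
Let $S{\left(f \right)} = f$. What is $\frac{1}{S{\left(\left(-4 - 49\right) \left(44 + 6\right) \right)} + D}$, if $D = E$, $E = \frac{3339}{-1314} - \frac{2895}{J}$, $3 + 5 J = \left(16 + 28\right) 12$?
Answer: $- \frac{1022}{2739075} \approx -0.00037312$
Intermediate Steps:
$J = 105$ ($J = - \frac{3}{5} + \frac{\left(16 + 28\right) 12}{5} = - \frac{3}{5} + \frac{44 \cdot 12}{5} = - \frac{3}{5} + \frac{1}{5} \cdot 528 = - \frac{3}{5} + \frac{528}{5} = 105$)
$E = - \frac{30775}{1022}$ ($E = \frac{3339}{-1314} - \frac{2895}{105} = 3339 \left(- \frac{1}{1314}\right) - \frac{193}{7} = - \frac{371}{146} - \frac{193}{7} = - \frac{30775}{1022} \approx -30.113$)
$D = - \frac{30775}{1022} \approx -30.113$
$\frac{1}{S{\left(\left(-4 - 49\right) \left(44 + 6\right) \right)} + D} = \frac{1}{\left(-4 - 49\right) \left(44 + 6\right) - \frac{30775}{1022}} = \frac{1}{\left(-53\right) 50 - \frac{30775}{1022}} = \frac{1}{-2650 - \frac{30775}{1022}} = \frac{1}{- \frac{2739075}{1022}} = - \frac{1022}{2739075}$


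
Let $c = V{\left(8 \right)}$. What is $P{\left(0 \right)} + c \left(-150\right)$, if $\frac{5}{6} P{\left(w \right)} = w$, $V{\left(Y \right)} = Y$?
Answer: $-1200$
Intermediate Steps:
$P{\left(w \right)} = \frac{6 w}{5}$
$c = 8$
$P{\left(0 \right)} + c \left(-150\right) = \frac{6}{5} \cdot 0 + 8 \left(-150\right) = 0 - 1200 = -1200$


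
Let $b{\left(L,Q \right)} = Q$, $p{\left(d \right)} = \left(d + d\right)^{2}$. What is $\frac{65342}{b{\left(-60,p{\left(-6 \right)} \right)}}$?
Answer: $\frac{32671}{72} \approx 453.76$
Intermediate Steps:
$p{\left(d \right)} = 4 d^{2}$ ($p{\left(d \right)} = \left(2 d\right)^{2} = 4 d^{2}$)
$\frac{65342}{b{\left(-60,p{\left(-6 \right)} \right)}} = \frac{65342}{4 \left(-6\right)^{2}} = \frac{65342}{4 \cdot 36} = \frac{65342}{144} = 65342 \cdot \frac{1}{144} = \frac{32671}{72}$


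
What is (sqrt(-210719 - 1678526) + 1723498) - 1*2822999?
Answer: -1099501 + I*sqrt(1889245) ≈ -1.0995e+6 + 1374.5*I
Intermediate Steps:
(sqrt(-210719 - 1678526) + 1723498) - 1*2822999 = (sqrt(-1889245) + 1723498) - 2822999 = (I*sqrt(1889245) + 1723498) - 2822999 = (1723498 + I*sqrt(1889245)) - 2822999 = -1099501 + I*sqrt(1889245)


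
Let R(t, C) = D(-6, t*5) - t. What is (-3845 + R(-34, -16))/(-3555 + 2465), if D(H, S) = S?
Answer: 3981/1090 ≈ 3.6523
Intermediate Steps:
R(t, C) = 4*t (R(t, C) = t*5 - t = 5*t - t = 4*t)
(-3845 + R(-34, -16))/(-3555 + 2465) = (-3845 + 4*(-34))/(-3555 + 2465) = (-3845 - 136)/(-1090) = -3981*(-1/1090) = 3981/1090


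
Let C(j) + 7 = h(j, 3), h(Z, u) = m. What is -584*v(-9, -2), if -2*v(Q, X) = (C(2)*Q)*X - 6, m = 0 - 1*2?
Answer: -49056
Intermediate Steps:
m = -2 (m = 0 - 2 = -2)
h(Z, u) = -2
C(j) = -9 (C(j) = -7 - 2 = -9)
v(Q, X) = 3 + 9*Q*X/2 (v(Q, X) = -((-9*Q)*X - 6)/2 = -(-9*Q*X - 6)/2 = -(-6 - 9*Q*X)/2 = 3 + 9*Q*X/2)
-584*v(-9, -2) = -584*(3 + (9/2)*(-9)*(-2)) = -584*(3 + 81) = -584*84 = -49056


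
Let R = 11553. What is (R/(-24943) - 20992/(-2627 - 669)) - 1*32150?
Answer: -82582324701/2569129 ≈ -32144.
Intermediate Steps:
(R/(-24943) - 20992/(-2627 - 669)) - 1*32150 = (11553/(-24943) - 20992/(-2627 - 669)) - 1*32150 = (11553*(-1/24943) - 20992/(-3296)) - 32150 = (-11553/24943 - 20992*(-1/3296)) - 32150 = (-11553/24943 + 656/103) - 32150 = 15172649/2569129 - 32150 = -82582324701/2569129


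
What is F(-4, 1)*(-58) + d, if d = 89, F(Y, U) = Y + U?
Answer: 263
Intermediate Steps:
F(Y, U) = U + Y
F(-4, 1)*(-58) + d = (1 - 4)*(-58) + 89 = -3*(-58) + 89 = 174 + 89 = 263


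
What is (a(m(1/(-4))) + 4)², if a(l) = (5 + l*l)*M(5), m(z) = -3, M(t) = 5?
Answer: 5476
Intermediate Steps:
a(l) = 25 + 5*l² (a(l) = (5 + l*l)*5 = (5 + l²)*5 = 25 + 5*l²)
(a(m(1/(-4))) + 4)² = ((25 + 5*(-3)²) + 4)² = ((25 + 5*9) + 4)² = ((25 + 45) + 4)² = (70 + 4)² = 74² = 5476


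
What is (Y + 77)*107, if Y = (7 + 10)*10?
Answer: 26429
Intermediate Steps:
Y = 170 (Y = 17*10 = 170)
(Y + 77)*107 = (170 + 77)*107 = 247*107 = 26429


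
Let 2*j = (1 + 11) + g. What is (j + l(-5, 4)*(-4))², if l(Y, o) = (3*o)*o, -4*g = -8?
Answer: 34225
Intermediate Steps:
g = 2 (g = -¼*(-8) = 2)
l(Y, o) = 3*o²
j = 7 (j = ((1 + 11) + 2)/2 = (12 + 2)/2 = (½)*14 = 7)
(j + l(-5, 4)*(-4))² = (7 + (3*4²)*(-4))² = (7 + (3*16)*(-4))² = (7 + 48*(-4))² = (7 - 192)² = (-185)² = 34225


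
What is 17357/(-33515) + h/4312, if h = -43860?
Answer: -386202821/36129170 ≈ -10.689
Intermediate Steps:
17357/(-33515) + h/4312 = 17357/(-33515) - 43860/4312 = 17357*(-1/33515) - 43860*1/4312 = -17357/33515 - 10965/1078 = -386202821/36129170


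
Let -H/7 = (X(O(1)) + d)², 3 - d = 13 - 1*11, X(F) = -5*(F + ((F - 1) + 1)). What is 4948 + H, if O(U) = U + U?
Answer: 2421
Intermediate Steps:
O(U) = 2*U
X(F) = -10*F (X(F) = -5*(F + ((-1 + F) + 1)) = -5*(F + F) = -10*F)
d = 1 (d = 3 - (13 - 1*11) = 3 - (13 - 11) = 3 - 1*2 = 3 - 2 = 1)
H = -2527 (H = -7*(-20 + 1)² = -7*(-19)² = -7*361 = -2527)
4948 + H = 4948 - 2527 = 2421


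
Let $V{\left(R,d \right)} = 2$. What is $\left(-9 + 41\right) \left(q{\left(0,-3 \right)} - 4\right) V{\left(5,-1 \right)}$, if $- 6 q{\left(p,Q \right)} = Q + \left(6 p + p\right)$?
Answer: $-224$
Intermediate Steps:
$q{\left(p,Q \right)} = - \frac{7 p}{6} - \frac{Q}{6}$ ($q{\left(p,Q \right)} = - \frac{Q + \left(6 p + p\right)}{6} = - \frac{Q + 7 p}{6} = - \frac{7 p}{6} - \frac{Q}{6}$)
$\left(-9 + 41\right) \left(q{\left(0,-3 \right)} - 4\right) V{\left(5,-1 \right)} = \left(-9 + 41\right) \left(\left(\left(- \frac{7}{6}\right) 0 - - \frac{1}{2}\right) - 4\right) 2 = 32 \left(\left(0 + \frac{1}{2}\right) - 4\right) 2 = 32 \left(\frac{1}{2} - 4\right) 2 = 32 \left(\left(- \frac{7}{2}\right) 2\right) = 32 \left(-7\right) = -224$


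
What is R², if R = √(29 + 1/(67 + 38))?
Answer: 3046/105 ≈ 29.010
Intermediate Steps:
R = √319830/105 (R = √(29 + 1/105) = √(3046/105) = √319830/105 ≈ 5.3860)
R² = (√319830/105)² = 3046/105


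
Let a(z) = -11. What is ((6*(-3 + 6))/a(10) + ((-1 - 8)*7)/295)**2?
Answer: 36036009/10530025 ≈ 3.4222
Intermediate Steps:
((6*(-3 + 6))/a(10) + ((-1 - 8)*7)/295)**2 = ((6*(-3 + 6))/(-11) + ((-1 - 8)*7)/295)**2 = ((6*3)*(-1/11) - 9*7*(1/295))**2 = (18*(-1/11) - 63*1/295)**2 = (-18/11 - 63/295)**2 = (-6003/3245)**2 = 36036009/10530025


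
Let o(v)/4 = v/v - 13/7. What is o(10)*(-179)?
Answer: 4296/7 ≈ 613.71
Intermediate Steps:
o(v) = -24/7 (o(v) = 4*(v/v - 13/7) = 4*(1 - 13*⅐) = 4*(1 - 13/7) = 4*(-6/7) = -24/7)
o(10)*(-179) = -24/7*(-179) = 4296/7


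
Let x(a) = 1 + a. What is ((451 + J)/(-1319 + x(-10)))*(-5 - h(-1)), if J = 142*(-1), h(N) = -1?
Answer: 309/332 ≈ 0.93072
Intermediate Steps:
J = -142
((451 + J)/(-1319 + x(-10)))*(-5 - h(-1)) = ((451 - 142)/(-1319 + (1 - 10)))*(-5 - 1*(-1)) = (309/(-1319 - 9))*(-5 + 1) = (309/(-1328))*(-4) = (309*(-1/1328))*(-4) = -309/1328*(-4) = 309/332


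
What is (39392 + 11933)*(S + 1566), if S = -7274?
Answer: -292963100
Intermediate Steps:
(39392 + 11933)*(S + 1566) = (39392 + 11933)*(-7274 + 1566) = 51325*(-5708) = -292963100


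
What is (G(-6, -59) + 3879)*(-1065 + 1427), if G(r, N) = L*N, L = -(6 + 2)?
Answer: 1575062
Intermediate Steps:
L = -8 (L = -1*8 = -8)
G(r, N) = -8*N
(G(-6, -59) + 3879)*(-1065 + 1427) = (-8*(-59) + 3879)*(-1065 + 1427) = (472 + 3879)*362 = 4351*362 = 1575062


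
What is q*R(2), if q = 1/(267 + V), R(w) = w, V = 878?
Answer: 2/1145 ≈ 0.0017467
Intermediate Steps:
q = 1/1145 (q = 1/(267 + 878) = 1/1145 ≈ 0.00087336)
q*R(2) = (1/1145)*2 = 2/1145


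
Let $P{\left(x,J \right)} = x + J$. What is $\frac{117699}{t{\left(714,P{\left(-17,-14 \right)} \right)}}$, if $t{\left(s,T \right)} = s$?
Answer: $\frac{39233}{238} \approx 164.84$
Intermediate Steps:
$P{\left(x,J \right)} = J + x$
$\frac{117699}{t{\left(714,P{\left(-17,-14 \right)} \right)}} = \frac{117699}{714} = 117699 \cdot \frac{1}{714} = \frac{39233}{238}$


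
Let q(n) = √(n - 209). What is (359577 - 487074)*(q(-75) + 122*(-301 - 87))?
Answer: 6035197992 - 254994*I*√71 ≈ 6.0352e+9 - 2.1486e+6*I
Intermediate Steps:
q(n) = √(-209 + n)
(359577 - 487074)*(q(-75) + 122*(-301 - 87)) = (359577 - 487074)*(√(-209 - 75) + 122*(-301 - 87)) = -127497*(√(-284) + 122*(-388)) = -127497*(2*I*√71 - 47336) = -127497*(-47336 + 2*I*√71) = 6035197992 - 254994*I*√71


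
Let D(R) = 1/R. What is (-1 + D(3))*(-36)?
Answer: 24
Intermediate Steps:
(-1 + D(3))*(-36) = (-1 + 1/3)*(-36) = (-1 + ⅓)*(-36) = -⅔*(-36) = 24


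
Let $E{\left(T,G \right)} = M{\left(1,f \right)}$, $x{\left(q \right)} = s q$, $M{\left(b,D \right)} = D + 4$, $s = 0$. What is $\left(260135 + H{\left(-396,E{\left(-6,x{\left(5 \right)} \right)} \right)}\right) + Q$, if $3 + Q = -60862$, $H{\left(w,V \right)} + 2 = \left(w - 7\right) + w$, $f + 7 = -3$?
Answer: $198469$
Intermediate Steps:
$f = -10$ ($f = -7 - 3 = -10$)
$M{\left(b,D \right)} = 4 + D$
$x{\left(q \right)} = 0$ ($x{\left(q \right)} = 0 q = 0$)
$E{\left(T,G \right)} = -6$ ($E{\left(T,G \right)} = 4 - 10 = -6$)
$H{\left(w,V \right)} = -9 + 2 w$ ($H{\left(w,V \right)} = -2 + \left(\left(w - 7\right) + w\right) = -2 + \left(\left(-7 + w\right) + w\right) = -2 + \left(-7 + 2 w\right) = -9 + 2 w$)
$Q = -60865$ ($Q = -3 - 60862 = -60865$)
$\left(260135 + H{\left(-396,E{\left(-6,x{\left(5 \right)} \right)} \right)}\right) + Q = \left(260135 + \left(-9 + 2 \left(-396\right)\right)\right) - 60865 = \left(260135 - 801\right) - 60865 = 259334 - 60865 = 198469$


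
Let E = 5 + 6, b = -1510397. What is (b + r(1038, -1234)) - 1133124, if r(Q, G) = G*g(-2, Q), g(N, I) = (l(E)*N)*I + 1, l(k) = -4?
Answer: -12891891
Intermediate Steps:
E = 11
g(N, I) = 1 - 4*I*N (g(N, I) = (-4*N)*I + 1 = -4*I*N + 1 = 1 - 4*I*N)
r(Q, G) = G*(1 + 8*Q) (r(Q, G) = G*(1 - 4*Q*(-2)) = G*(1 + 8*Q))
(b + r(1038, -1234)) - 1133124 = (-1510397 - 1234*(1 + 8*1038)) - 1133124 = (-1510397 - 1234*(1 + 8304)) - 1133124 = (-1510397 - 1234*8305) - 1133124 = (-1510397 - 10248370) - 1133124 = -11758767 - 1133124 = -12891891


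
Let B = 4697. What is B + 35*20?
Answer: 5397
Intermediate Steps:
B + 35*20 = 4697 + 35*20 = 4697 + 700 = 5397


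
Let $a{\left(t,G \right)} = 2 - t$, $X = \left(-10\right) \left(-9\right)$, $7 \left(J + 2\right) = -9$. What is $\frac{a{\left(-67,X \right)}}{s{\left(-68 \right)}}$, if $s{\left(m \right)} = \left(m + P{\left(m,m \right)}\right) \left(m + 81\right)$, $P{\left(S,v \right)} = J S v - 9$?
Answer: $- \frac{483}{1389583} \approx -0.00034759$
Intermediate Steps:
$J = - \frac{23}{7}$ ($J = -2 + \frac{1}{7} \left(-9\right) = -2 - \frac{9}{7} = - \frac{23}{7} \approx -3.2857$)
$X = 90$
$P{\left(S,v \right)} = -9 - \frac{23 S v}{7}$ ($P{\left(S,v \right)} = - \frac{23 S}{7} v - 9 = - \frac{23 S v}{7} - 9 = -9 - \frac{23 S v}{7}$)
$s{\left(m \right)} = \left(81 + m\right) \left(-9 + m - \frac{23 m^{2}}{7}\right)$ ($s{\left(m \right)} = \left(m - \left(9 + \frac{23 m m}{7}\right)\right) \left(m + 81\right) = \left(m - \left(9 + \frac{23 m^{2}}{7}\right)\right) \left(81 + m\right) = \left(-9 + m - \frac{23 m^{2}}{7}\right) \left(81 + m\right) = \left(81 + m\right) \left(-9 + m - \frac{23 m^{2}}{7}\right)$)
$\frac{a{\left(-67,X \right)}}{s{\left(-68 \right)}} = \frac{2 - -67}{-729 + 72 \left(-68\right) - \frac{1856 \left(-68\right)^{2}}{7} - \frac{23 \left(-68\right)^{3}}{7}} = \frac{2 + 67}{-729 - 4896 - \frac{8582144}{7} - - \frac{7231936}{7}} = \frac{69}{-729 - 4896 - \frac{8582144}{7} + \frac{7231936}{7}} = \frac{69}{- \frac{1389583}{7}} = 69 \left(- \frac{7}{1389583}\right) = - \frac{483}{1389583}$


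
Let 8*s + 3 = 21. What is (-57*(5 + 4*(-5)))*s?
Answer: 7695/4 ≈ 1923.8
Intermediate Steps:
s = 9/4 (s = -3/8 + (⅛)*21 = -3/8 + 21/8 = 9/4 ≈ 2.2500)
(-57*(5 + 4*(-5)))*s = -57*(5 + 4*(-5))*(9/4) = -57*(5 - 20)*(9/4) = -57*(-15)*(9/4) = -19*(-45)*(9/4) = 855*(9/4) = 7695/4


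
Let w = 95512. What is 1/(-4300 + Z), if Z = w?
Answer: 1/91212 ≈ 1.0963e-5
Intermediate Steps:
Z = 95512
1/(-4300 + Z) = 1/(-4300 + 95512) = 1/91212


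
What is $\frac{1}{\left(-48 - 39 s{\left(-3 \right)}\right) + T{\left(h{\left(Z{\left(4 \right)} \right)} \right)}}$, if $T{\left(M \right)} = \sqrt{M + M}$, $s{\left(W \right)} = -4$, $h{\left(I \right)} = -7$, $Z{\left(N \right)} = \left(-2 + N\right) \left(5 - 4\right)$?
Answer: $\frac{54}{5839} - \frac{i \sqrt{14}}{11678} \approx 0.0092482 - 0.0003204 i$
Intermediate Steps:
$Z{\left(N \right)} = -2 + N$ ($Z{\left(N \right)} = \left(-2 + N\right) 1 = -2 + N$)
$T{\left(M \right)} = \sqrt{2} \sqrt{M}$ ($T{\left(M \right)} = \sqrt{2 M} = \sqrt{2} \sqrt{M}$)
$\frac{1}{\left(-48 - 39 s{\left(-3 \right)}\right) + T{\left(h{\left(Z{\left(4 \right)} \right)} \right)}} = \frac{1}{\left(-48 - -156\right) + \sqrt{2} \sqrt{-7}} = \frac{1}{\left(-48 + 156\right) + \sqrt{2} i \sqrt{7}} = \frac{1}{108 + i \sqrt{14}}$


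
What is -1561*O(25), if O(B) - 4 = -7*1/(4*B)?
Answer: -613473/100 ≈ -6134.7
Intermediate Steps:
O(B) = 4 - 7/(4*B) (O(B) = 4 - 7*1/(4*B) = 4 - 7/(4*B))
-1561*O(25) = -1561*(4 - 7/4/25) = -1561*(4 - 7/4*1/25) = -1561*(4 - 7/100) = -1561*393/100 = -613473/100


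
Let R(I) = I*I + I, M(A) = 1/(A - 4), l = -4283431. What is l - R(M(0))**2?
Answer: -1096558345/256 ≈ -4.2834e+6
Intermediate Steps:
M(A) = 1/(-4 + A)
R(I) = I + I**2 (R(I) = I**2 + I = I + I**2)
l - R(M(0))**2 = -4283431 - ((1 + 1/(-4 + 0))/(-4 + 0))**2 = -4283431 - ((1 + 1/(-4))/(-4))**2 = -4283431 - (-(1 - 1/4)/4)**2 = -4283431 - (-1/4*3/4)**2 = -4283431 - (-3/16)**2 = -4283431 - 1*9/256 = -4283431 - 9/256 = -1096558345/256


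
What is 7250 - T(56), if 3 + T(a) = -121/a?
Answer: 406289/56 ≈ 7255.2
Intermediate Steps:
T(a) = -3 - 121/a
7250 - T(56) = 7250 - (-3 - 121/56) = 7250 - 1*(-289/56) = 7250 + 289/56 = 406289/56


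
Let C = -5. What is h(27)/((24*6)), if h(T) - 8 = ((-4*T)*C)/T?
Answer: 7/36 ≈ 0.19444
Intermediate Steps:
h(T) = 28 (h(T) = 8 + (-4*T*(-5))/T = 8 + (20*T)/T = 8 + 20 = 28)
h(27)/((24*6)) = 28/((24*6)) = 28/144 = 28*(1/144) = 7/36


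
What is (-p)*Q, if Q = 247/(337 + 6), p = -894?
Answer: 220818/343 ≈ 643.78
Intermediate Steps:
Q = 247/343 ≈ 0.72012
(-p)*Q = -1*(-894)*(247/343) = 894*(247/343) = 220818/343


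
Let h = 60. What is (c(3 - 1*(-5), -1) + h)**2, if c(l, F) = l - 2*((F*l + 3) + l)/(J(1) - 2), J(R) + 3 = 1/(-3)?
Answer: 305809/64 ≈ 4778.3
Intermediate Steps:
J(R) = -10/3 (J(R) = -3 + 1/(-3) = -3 - 1/3 = -10/3)
c(l, F) = 9/8 + 11*l/8 + 3*F*l/8 (c(l, F) = l - 2*((F*l + 3) + l)/(-10/3 - 2) = l - 2*((3 + F*l) + l)/(-16/3) = l - 2*(3 + l + F*l)*(-3)/16 = l - 2*(-9/16 - 3*l/16 - 3*F*l/16) = l + (9/8 + 3*l/8 + 3*F*l/8) = 9/8 + 11*l/8 + 3*F*l/8)
(c(3 - 1*(-5), -1) + h)**2 = ((9/8 + 11*(3 - 1*(-5))/8 + (3/8)*(-1)*(3 - 1*(-5))) + 60)**2 = ((9/8 + 11*(3 + 5)/8 + (3/8)*(-1)*(3 + 5)) + 60)**2 = ((9/8 + (11/8)*8 + (3/8)*(-1)*8) + 60)**2 = ((9/8 + 11 - 3) + 60)**2 = (73/8 + 60)**2 = (553/8)**2 = 305809/64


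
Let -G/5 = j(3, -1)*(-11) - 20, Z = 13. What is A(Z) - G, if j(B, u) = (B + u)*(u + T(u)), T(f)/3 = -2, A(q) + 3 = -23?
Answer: 644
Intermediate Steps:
A(q) = -26 (A(q) = -3 - 23 = -26)
T(f) = -6 (T(f) = 3*(-2) = -6)
j(B, u) = (-6 + u)*(B + u) (j(B, u) = (B + u)*(u - 6) = (B + u)*(-6 + u) = (-6 + u)*(B + u))
G = -670 (G = -5*(((-1)² - 6*3 - 6*(-1) + 3*(-1))*(-11) - 20) = -5*((1 - 18 + 6 - 3)*(-11) - 20) = -5*(-14*(-11) - 20) = -5*(154 - 20) = -5*134 = -670)
A(Z) - G = -26 - 1*(-670) = -26 + 670 = 644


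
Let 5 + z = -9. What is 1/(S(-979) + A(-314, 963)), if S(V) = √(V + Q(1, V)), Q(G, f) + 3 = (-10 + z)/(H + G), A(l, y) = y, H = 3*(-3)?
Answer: 963/928348 - I*√979/928348 ≈ 0.0010373 - 3.3704e-5*I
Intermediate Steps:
z = -14 (z = -5 - 9 = -14)
H = -9
Q(G, f) = -3 - 24/(-9 + G) (Q(G, f) = -3 + (-10 - 14)/(-9 + G) = -3 - 24/(-9 + G))
S(V) = √V (S(V) = √(V + 3*(1 - 1*1)/(-9 + 1)) = √(V + 3*(1 - 1)/(-8)) = √(V + 3*(-⅛)*0) = √(V + 0) = √V)
1/(S(-979) + A(-314, 963)) = 1/(√(-979) + 963) = 1/(I*√979 + 963) = 1/(963 + I*√979)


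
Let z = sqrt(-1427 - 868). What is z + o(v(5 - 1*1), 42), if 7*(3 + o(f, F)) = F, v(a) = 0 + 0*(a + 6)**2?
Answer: 3 + 3*I*sqrt(255) ≈ 3.0 + 47.906*I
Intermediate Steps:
v(a) = 0 (v(a) = 0 + 0*(6 + a)**2 = 0 + 0 = 0)
o(f, F) = -3 + F/7
z = 3*I*sqrt(255) (z = sqrt(-2295) = 3*I*sqrt(255) ≈ 47.906*I)
z + o(v(5 - 1*1), 42) = 3*I*sqrt(255) + (-3 + (1/7)*42) = 3*I*sqrt(255) + (-3 + 6) = 3*I*sqrt(255) + 3 = 3 + 3*I*sqrt(255)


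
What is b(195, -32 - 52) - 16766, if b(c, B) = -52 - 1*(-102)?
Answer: -16716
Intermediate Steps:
b(c, B) = 50 (b(c, B) = -52 + 102 = 50)
b(195, -32 - 52) - 16766 = 50 - 16766 = -16716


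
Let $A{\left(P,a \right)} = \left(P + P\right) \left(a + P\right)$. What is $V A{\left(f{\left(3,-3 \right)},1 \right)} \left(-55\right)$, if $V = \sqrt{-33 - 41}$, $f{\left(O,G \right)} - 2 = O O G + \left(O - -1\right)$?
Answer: $- 46200 i \sqrt{74} \approx - 3.9743 \cdot 10^{5} i$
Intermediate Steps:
$f{\left(O,G \right)} = 3 + O + G O^{2}$ ($f{\left(O,G \right)} = 2 + \left(O O G + \left(O - -1\right)\right) = 2 + \left(O^{2} G + \left(O + 1\right)\right) = 2 + \left(G O^{2} + \left(1 + O\right)\right) = 2 + \left(1 + O + G O^{2}\right) = 3 + O + G O^{2}$)
$A{\left(P,a \right)} = 2 P \left(P + a\right)$
$V = i \sqrt{74}$ ($V = \sqrt{-74} = i \sqrt{74} \approx 8.6023 i$)
$V A{\left(f{\left(3,-3 \right)},1 \right)} \left(-55\right) = i \sqrt{74} \cdot 2 \left(3 + 3 - 3 \cdot 3^{2}\right) \left(\left(3 + 3 - 3 \cdot 3^{2}\right) + 1\right) \left(-55\right) = i \sqrt{74} \cdot 2 \left(3 + 3 - 27\right) \left(\left(3 + 3 - 27\right) + 1\right) \left(-55\right) = i \sqrt{74} \cdot 2 \left(-21\right) \left(-21 + 1\right) \left(-55\right) = i \sqrt{74} \cdot 2 \left(-21\right) \left(-20\right) \left(-55\right) = i \sqrt{74} \cdot 840 \left(-55\right) = 840 i \sqrt{74} \left(-55\right) = - 46200 i \sqrt{74}$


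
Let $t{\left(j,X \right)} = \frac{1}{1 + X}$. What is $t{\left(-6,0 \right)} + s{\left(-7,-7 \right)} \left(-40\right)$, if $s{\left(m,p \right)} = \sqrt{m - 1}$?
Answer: $1 - 80 i \sqrt{2} \approx 1.0 - 113.14 i$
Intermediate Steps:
$s{\left(m,p \right)} = \sqrt{-1 + m}$
$t{\left(-6,0 \right)} + s{\left(-7,-7 \right)} \left(-40\right) = \frac{1}{1 + 0} + \sqrt{-1 - 7} \left(-40\right) = 1^{-1} + \sqrt{-8} \left(-40\right) = 1 + 2 i \sqrt{2} \left(-40\right) = 1 - 80 i \sqrt{2}$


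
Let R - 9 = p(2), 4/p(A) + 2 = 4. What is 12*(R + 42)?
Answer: 636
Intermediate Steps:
p(A) = 2 (p(A) = 4/(-2 + 4) = 4/2 = 4*(½) = 2)
R = 11 (R = 9 + 2 = 11)
12*(R + 42) = 12*(11 + 42) = 12*53 = 636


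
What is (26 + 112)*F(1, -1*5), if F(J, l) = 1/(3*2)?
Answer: 23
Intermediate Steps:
F(J, l) = 1/6
(26 + 112)*F(1, -1*5) = (26 + 112)*(1/6) = 138*(1/6) = 23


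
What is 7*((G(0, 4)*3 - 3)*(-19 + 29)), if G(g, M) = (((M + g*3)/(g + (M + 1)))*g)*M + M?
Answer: 630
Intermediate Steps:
G(g, M) = M + M*g*(M + 3*g)/(1 + M + g) (G(g, M) = (((M + 3*g)/(g + (1 + M)))*g)*M + M = (((M + 3*g)/(1 + M + g))*g)*M + M = (g*(M + 3*g)/(1 + M + g))*M + M = M*g*(M + 3*g)/(1 + M + g) + M = M + M*g*(M + 3*g)/(1 + M + g))
7*((G(0, 4)*3 - 3)*(-19 + 29)) = 7*(((4*(1 + 4 + 0 + 3*0² + 4*0)/(1 + 4 + 0))*3 - 3)*(-19 + 29)) = 7*(((4*(1 + 4 + 0 + 3*0 + 0)/5)*3 - 3)*10) = 7*(((4*(⅕)*(1 + 4 + 0 + 0 + 0))*3 - 3)*10) = 7*(((4*(⅕)*5)*3 - 3)*10) = 7*((4*3 - 3)*10) = 7*((12 - 3)*10) = 7*(9*10) = 7*90 = 630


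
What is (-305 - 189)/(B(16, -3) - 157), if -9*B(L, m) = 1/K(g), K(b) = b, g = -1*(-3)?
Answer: 6669/2120 ≈ 3.1458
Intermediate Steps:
g = 3
B(L, m) = -1/27 (B(L, m) = -⅑/3 = -⅑*⅓ = -1/27)
(-305 - 189)/(B(16, -3) - 157) = (-305 - 189)/(-1/27 - 157) = -494/(-4240/27) = -494*(-27/4240) = 6669/2120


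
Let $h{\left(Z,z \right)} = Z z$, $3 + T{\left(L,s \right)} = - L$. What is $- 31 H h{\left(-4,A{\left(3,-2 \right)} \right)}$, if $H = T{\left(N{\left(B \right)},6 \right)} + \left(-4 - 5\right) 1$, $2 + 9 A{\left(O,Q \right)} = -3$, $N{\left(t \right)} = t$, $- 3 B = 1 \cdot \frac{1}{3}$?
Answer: $\frac{66340}{81} \approx 819.01$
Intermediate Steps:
$B = - \frac{1}{9}$ ($B = - \frac{1 \cdot \frac{1}{3}}{3} = \left(- \frac{1}{3}\right) \frac{1}{3} = - \frac{1}{9} \approx -0.11111$)
$A{\left(O,Q \right)} = - \frac{5}{9}$ ($A{\left(O,Q \right)} = - \frac{2}{9} + \frac{1}{9} \left(-3\right) = - \frac{2}{9} - \frac{1}{3} = - \frac{5}{9}$)
$T{\left(L,s \right)} = -3 - L$
$H = - \frac{107}{9}$ ($H = \left(-3 - - \frac{1}{9}\right) + \left(-4 - 5\right) 1 = \left(-3 + \frac{1}{9}\right) - 9 = - \frac{26}{9} - 9 = - \frac{107}{9} \approx -11.889$)
$- 31 H h{\left(-4,A{\left(3,-2 \right)} \right)} = \left(-31\right) \left(- \frac{107}{9}\right) \left(\left(-4\right) \left(- \frac{5}{9}\right)\right) = \frac{3317}{9} \cdot \frac{20}{9} = \frac{66340}{81}$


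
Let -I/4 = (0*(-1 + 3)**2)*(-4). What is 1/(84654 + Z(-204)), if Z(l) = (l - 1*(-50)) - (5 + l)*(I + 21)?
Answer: 1/88679 ≈ 1.1277e-5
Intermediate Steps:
I = 0 (I = -4*0*(-1 + 3)**2*(-4) = -4*0*2**2*(-4) = -4*0*4*(-4) = -0*(-4) = -4*0 = 0)
Z(l) = -55 - 20*l (Z(l) = (l - 1*(-50)) - (5 + l)*(0 + 21) = (l + 50) - (5 + l)*21 = (50 + l) - (105 + 21*l) = (50 + l) + (-105 - 21*l) = -55 - 20*l)
1/(84654 + Z(-204)) = 1/(84654 + (-55 - 20*(-204))) = 1/(84654 + (-55 + 4080)) = 1/(84654 + 4025) = 1/88679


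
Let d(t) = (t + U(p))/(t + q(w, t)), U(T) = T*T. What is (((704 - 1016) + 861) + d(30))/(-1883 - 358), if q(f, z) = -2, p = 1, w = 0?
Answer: -15403/62748 ≈ -0.24547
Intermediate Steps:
U(T) = T²
d(t) = (1 + t)/(-2 + t) (d(t) = (t + 1²)/(t - 2) = (t + 1)/(-2 + t) = (1 + t)/(-2 + t))
(((704 - 1016) + 861) + d(30))/(-1883 - 358) = (((704 - 1016) + 861) + (1 + 30)/(-2 + 30))/(-1883 - 358) = ((-312 + 861) + 31/28)/(-2241) = (549 + (1/28)*31)*(-1/2241) = (549 + 31/28)*(-1/2241) = (15403/28)*(-1/2241) = -15403/62748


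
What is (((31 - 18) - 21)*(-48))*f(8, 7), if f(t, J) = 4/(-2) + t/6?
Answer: -256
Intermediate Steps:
f(t, J) = -2 + t/6 (f(t, J) = 4*(-1/2) + t*(1/6) = -2 + t/6)
(((31 - 18) - 21)*(-48))*f(8, 7) = (((31 - 18) - 21)*(-48))*(-2 + (1/6)*8) = ((13 - 21)*(-48))*(-2 + 4/3) = -8*(-48)*(-2/3) = 384*(-2/3) = -256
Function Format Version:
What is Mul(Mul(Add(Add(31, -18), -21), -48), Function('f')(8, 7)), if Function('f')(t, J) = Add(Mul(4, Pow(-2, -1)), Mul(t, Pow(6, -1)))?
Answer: -256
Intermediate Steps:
Function('f')(t, J) = Add(-2, Mul(Rational(1, 6), t)) (Function('f')(t, J) = Add(Mul(4, Rational(-1, 2)), Mul(t, Rational(1, 6))) = Add(-2, Mul(Rational(1, 6), t)))
Mul(Mul(Add(Add(31, -18), -21), -48), Function('f')(8, 7)) = Mul(Mul(Add(Add(31, -18), -21), -48), Add(-2, Mul(Rational(1, 6), 8))) = Mul(Mul(Add(13, -21), -48), Add(-2, Rational(4, 3))) = Mul(Mul(-8, -48), Rational(-2, 3)) = Mul(384, Rational(-2, 3)) = -256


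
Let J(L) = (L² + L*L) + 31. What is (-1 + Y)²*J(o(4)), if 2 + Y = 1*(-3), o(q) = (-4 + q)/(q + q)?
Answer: 1116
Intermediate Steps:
o(q) = (-4 + q)/(2*q) (o(q) = (-4 + q)/((2*q)) = (-4 + q)*(1/(2*q)) = (-4 + q)/(2*q))
Y = -5 (Y = -2 + 1*(-3) = -2 - 3 = -5)
J(L) = 31 + 2*L² (J(L) = (L² + L²) + 31 = 2*L² + 31 = 31 + 2*L²)
(-1 + Y)²*J(o(4)) = (-1 - 5)²*(31 + 2*((½)*(-4 + 4)/4)²) = (-6)²*(31 + 2*((½)*(¼)*0)²) = 36*(31 + 2*0²) = 36*(31 + 2*0) = 36*(31 + 0) = 36*31 = 1116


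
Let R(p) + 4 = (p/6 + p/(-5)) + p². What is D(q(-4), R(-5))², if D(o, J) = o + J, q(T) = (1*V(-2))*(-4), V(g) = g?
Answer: 30625/36 ≈ 850.69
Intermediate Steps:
q(T) = 8 (q(T) = (1*(-2))*(-4) = -2*(-4) = 8)
R(p) = -4 + p² - p/30 (R(p) = -4 + ((p/6 + p/(-5)) + p²) = -4 + ((p*(⅙) + p*(-⅕)) + p²) = -4 + ((p/6 - p/5) + p²) = -4 + (-p/30 + p²) = -4 + (p² - p/30) = -4 + p² - p/30)
D(o, J) = J + o
D(q(-4), R(-5))² = ((-4 + (-5)² - 1/30*(-5)) + 8)² = ((-4 + 25 + ⅙) + 8)² = (127/6 + 8)² = (175/6)² = 30625/36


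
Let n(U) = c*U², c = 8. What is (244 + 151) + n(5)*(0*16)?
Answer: 395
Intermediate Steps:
n(U) = 8*U²
(244 + 151) + n(5)*(0*16) = (244 + 151) + (8*5²)*(0*16) = 395 + (8*25)*0 = 395 + 200*0 = 395 + 0 = 395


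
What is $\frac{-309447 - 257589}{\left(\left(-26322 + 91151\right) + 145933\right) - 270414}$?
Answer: $\frac{15751}{1657} \approx 9.5057$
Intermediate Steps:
$\frac{-309447 - 257589}{\left(\left(-26322 + 91151\right) + 145933\right) - 270414} = - \frac{567036}{\left(64829 + 145933\right) - 270414} = - \frac{567036}{210762 - 270414} = - \frac{567036}{-59652} = \left(-567036\right) \left(- \frac{1}{59652}\right) = \frac{15751}{1657}$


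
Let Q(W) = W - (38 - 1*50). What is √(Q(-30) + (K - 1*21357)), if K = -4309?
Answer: 2*I*√6421 ≈ 160.26*I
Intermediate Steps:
Q(W) = 12 + W (Q(W) = W - (38 - 50) = W - 1*(-12) = W + 12 = 12 + W)
√(Q(-30) + (K - 1*21357)) = √((12 - 30) + (-4309 - 1*21357)) = √(-18 + (-4309 - 21357)) = √(-18 - 25666) = √(-25684) = 2*I*√6421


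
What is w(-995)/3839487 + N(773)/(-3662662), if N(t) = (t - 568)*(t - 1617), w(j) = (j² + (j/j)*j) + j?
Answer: 713857714985/2343790522399 ≈ 0.30457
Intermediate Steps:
w(j) = j² + 2*j (w(j) = (j² + 1*j) + j = (j² + j) + j = (j + j²) + j = j² + 2*j)
N(t) = (-1617 + t)*(-568 + t) (N(t) = (-568 + t)*(-1617 + t) = (-1617 + t)*(-568 + t))
w(-995)/3839487 + N(773)/(-3662662) = -995*(2 - 995)/3839487 + (918456 + 773² - 2185*773)/(-3662662) = -995*(-993)*(1/3839487) + (918456 + 597529 - 1689005)*(-1/3662662) = 988035*(1/3839487) - 173020*(-1/3662662) = 329345/1279829 + 86510/1831331 = 713857714985/2343790522399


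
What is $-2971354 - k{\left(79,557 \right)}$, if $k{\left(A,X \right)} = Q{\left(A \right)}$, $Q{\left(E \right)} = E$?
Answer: $-2971433$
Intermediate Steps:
$k{\left(A,X \right)} = A$
$-2971354 - k{\left(79,557 \right)} = -2971354 - 79 = -2971433$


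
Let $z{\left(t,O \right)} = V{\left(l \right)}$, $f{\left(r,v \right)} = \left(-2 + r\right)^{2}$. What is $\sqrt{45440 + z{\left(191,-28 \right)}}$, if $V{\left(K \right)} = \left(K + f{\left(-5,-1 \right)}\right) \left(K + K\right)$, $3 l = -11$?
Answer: $\frac{4 \sqrt{25373}}{3} \approx 212.39$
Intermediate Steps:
$l = - \frac{11}{3}$ ($l = \frac{1}{3} \left(-11\right) = - \frac{11}{3} \approx -3.6667$)
$V{\left(K \right)} = 2 K \left(49 + K\right)$ ($V{\left(K \right)} = \left(K + \left(-2 - 5\right)^{2}\right) \left(K + K\right) = \left(K + \left(-7\right)^{2}\right) 2 K = \left(K + 49\right) 2 K = \left(49 + K\right) 2 K = 2 K \left(49 + K\right)$)
$z{\left(t,O \right)} = - \frac{2992}{9}$ ($z{\left(t,O \right)} = 2 \left(- \frac{11}{3}\right) \left(49 - \frac{11}{3}\right) = 2 \left(- \frac{11}{3}\right) \frac{136}{3} = - \frac{2992}{9}$)
$\sqrt{45440 + z{\left(191,-28 \right)}} = \sqrt{45440 - \frac{2992}{9}} = \sqrt{\frac{405968}{9}} = \frac{4 \sqrt{25373}}{3}$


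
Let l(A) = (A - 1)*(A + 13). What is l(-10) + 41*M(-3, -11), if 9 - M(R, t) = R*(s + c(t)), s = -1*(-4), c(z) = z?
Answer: -525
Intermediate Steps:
l(A) = (-1 + A)*(13 + A)
s = 4
M(R, t) = 9 - R*(4 + t)
l(-10) + 41*M(-3, -11) = (-13 + (-10)² + 12*(-10)) + 41*(9 - 4*(-3) - 1*(-3)*(-11)) = (-13 + 100 - 120) + 41*(9 + 12 - 33) = -33 + 41*(-12) = -33 - 492 = -525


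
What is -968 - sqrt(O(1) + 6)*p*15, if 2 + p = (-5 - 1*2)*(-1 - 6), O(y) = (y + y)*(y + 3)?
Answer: -968 - 705*sqrt(14) ≈ -3605.9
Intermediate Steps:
O(y) = 2*y*(3 + y) (O(y) = (2*y)*(3 + y) = 2*y*(3 + y))
p = 47 (p = -2 + (-5 - 1*2)*(-1 - 6) = -2 + (-5 - 2)*(-7) = -2 - 7*(-7) = -2 + 49 = 47)
-968 - sqrt(O(1) + 6)*p*15 = -968 - sqrt(2*1*(3 + 1) + 6)*47*15 = -968 - sqrt(2*1*4 + 6)*47*15 = -968 - sqrt(8 + 6)*47*15 = -968 - sqrt(14)*47*15 = -968 - 47*sqrt(14)*15 = -968 - 705*sqrt(14)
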